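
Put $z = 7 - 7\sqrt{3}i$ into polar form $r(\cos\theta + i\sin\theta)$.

r = |z| = sqrt(a^2 + b^2) = sqrt((7)^2 + (-7*sqrt(3))^2) = sqrt(49 + 147) = sqrt(196) = 14
θ = arctan(b/a) = arctan(-12.1244/7) (quadrant-adjusted) = 300°
z = 14(cos 300° + i sin 300°)


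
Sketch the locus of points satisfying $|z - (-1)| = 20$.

|z - z0| = r describes a circle centered at z0 with radius r
Here z0 = -1 and r = 20
Locus: Circle centered at (-1, 0) with radius 20


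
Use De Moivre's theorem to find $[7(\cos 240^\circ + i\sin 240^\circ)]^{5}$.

By De Moivre: z^n = r^n(cos(nθ) + i sin(nθ))
= 7^5(cos(5*240°) + i sin(5*240°))
= 16807(cos 120° + i sin 120°)
= -16807/2 + (16807*sqrt(3)/2)i


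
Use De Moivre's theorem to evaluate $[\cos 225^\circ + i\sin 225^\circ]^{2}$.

By De Moivre: z^n = r^n(cos(nθ) + i sin(nθ))
= 1^2(cos(2*225°) + i sin(2*225°))
= 1(cos 90° + i sin 90°)
= i


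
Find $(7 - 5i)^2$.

(a + bi)^2 = a^2 - b^2 + 2abi
= 7^2 - (-5)^2 + 2*7*(-5)i
= 24 - 70i


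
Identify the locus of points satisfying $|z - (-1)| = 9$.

|z - z0| = r describes a circle centered at z0 with radius r
Here z0 = -1 and r = 9
Locus: Circle centered at (-1, 0) with radius 9


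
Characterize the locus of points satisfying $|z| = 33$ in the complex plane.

|z| = 33 means sqrt(x^2 + y^2) = 33
This is a circle of radius 33 centered at the origin


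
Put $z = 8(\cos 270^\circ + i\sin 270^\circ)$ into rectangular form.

a = r cos θ = 8 * 0 = 0
b = r sin θ = 8 * -1 = -8
z = -8i


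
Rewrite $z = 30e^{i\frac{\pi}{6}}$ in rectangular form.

a = r cos θ = 30 * sqrt(3)/2 = 15*sqrt(3)
b = r sin θ = 30 * 1/2 = 15
z = 15*sqrt(3) + 15i


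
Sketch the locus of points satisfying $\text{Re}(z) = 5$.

Re(z) = x where z = x + yi; the equation x = 5 is satisfied by all points with that x-coordinate
Locus: Vertical line x = 5


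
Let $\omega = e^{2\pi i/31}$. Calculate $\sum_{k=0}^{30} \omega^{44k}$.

Let ζ = ω^44 = e^(2πi·44/31). Since 31 ∤ 44, ζ ≠ 1.
Sum = Σ_{k=0}^{30} ζ^k = (ζ^31 - 1)/(ζ - 1) = (ω^{44·31} - 1)/(ζ - 1) = (1 - 1)/(ζ - 1) = 0


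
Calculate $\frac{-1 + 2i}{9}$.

Divisor is real, so divide each part by 9:
= -1/9 + (2/9)i


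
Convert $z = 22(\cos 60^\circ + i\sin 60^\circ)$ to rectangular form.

a = r cos θ = 22 * 1/2 = 11
b = r sin θ = 22 * sqrt(3)/2 = 11*sqrt(3)
z = 11 + 11*sqrt(3)i


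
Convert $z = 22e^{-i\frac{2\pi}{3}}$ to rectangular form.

a = r cos θ = 22 * -1/2 = -11
b = r sin θ = 22 * -sqrt(3)/2 = -11*sqrt(3)
z = -11 - 11*sqrt(3)i


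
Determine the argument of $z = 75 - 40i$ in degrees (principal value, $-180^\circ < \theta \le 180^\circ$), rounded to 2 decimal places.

θ = arctan(b/a) = arctan(-40/75) (quadrant-adjusted) = -28.07°


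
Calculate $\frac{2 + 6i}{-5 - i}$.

Multiply numerator and denominator by conjugate (-5 + i):
= (2 + 6i)(-5 + i) / ((-5)^2 + (-1)^2)
= (-16 - 28i) / 26
Divide through by 2: (-8 - 14i) / 13
= -8/13 - (14/13)i


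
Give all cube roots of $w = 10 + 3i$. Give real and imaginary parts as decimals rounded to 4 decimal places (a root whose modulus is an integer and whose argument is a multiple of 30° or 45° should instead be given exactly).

|w| = sqrt(109) ≈ 10.440307, arg(w) ≈ 16.699244°
Root modulus = sqrt(109)^(1/3) ≈ 2.185602
Root arguments: θ_k = (arg(w) + 360°k)/3 for k = 0, 1, ..., 2
Compute each root as (root modulus)(cos θ_k + i sin θ_k) using full-precision intermediates, then round to 4 decimal places.
Roots: 2.1753 + 0.2120i, -1.2712 + 1.7779i, -0.9040 - 1.9899i


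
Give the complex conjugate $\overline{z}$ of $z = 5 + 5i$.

If z = a + bi, then conjugate(z) = a - bi
conjugate(5 + 5i) = 5 - 5i


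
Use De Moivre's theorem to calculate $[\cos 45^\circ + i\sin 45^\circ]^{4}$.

By De Moivre: z^n = r^n(cos(nθ) + i sin(nθ))
= 1^4(cos(4*45°) + i sin(4*45°))
= 1(cos 180° + i sin 180°)
= -1


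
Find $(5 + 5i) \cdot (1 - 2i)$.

(a1*a2 - b1*b2) + (a1*b2 + b1*a2)i
= (5 - (-10)) + (-10 + 5)i
= 15 - 5i


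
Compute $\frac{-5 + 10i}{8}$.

Divisor is real, so divide each part by 8:
= -5/8 + (5/4)i


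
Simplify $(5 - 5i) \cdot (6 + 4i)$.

(a1*a2 - b1*b2) + (a1*b2 + b1*a2)i
= (30 - (-20)) + (20 + (-30))i
= 50 - 10i


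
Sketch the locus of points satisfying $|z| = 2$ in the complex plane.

|z| = 2 means sqrt(x^2 + y^2) = 2
This is a circle of radius 2 centered at the origin


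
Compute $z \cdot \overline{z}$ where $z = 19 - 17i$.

z * conjugate(z) = |z|^2 = a^2 + b^2
= 19^2 + (-17)^2 = 650


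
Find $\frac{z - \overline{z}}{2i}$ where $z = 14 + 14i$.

z - conjugate(z) = 2bi
(z - conjugate(z))/(2i) = 2bi/(2i) = b = 14


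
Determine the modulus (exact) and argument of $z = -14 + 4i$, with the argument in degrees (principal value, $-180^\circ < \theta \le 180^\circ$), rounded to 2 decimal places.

|z| = sqrt((-14)^2 + 4^2) = sqrt(212)
arg(z) = arctan(b/a) = arctan(4/-14) (quadrant-adjusted) = 164.05°


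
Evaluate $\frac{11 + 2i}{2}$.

Divisor is real, so divide each part by 2:
= 11/2 + i


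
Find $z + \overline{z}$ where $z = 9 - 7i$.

z + conjugate(z) = (a + bi) + (a - bi) = 2a
= 2 * 9 = 18


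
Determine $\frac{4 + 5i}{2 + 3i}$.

Multiply numerator and denominator by conjugate (2 - 3i):
= (4 + 5i)(2 - 3i) / (2^2 + 3^2)
= (23 - 2i) / 13
= 23/13 - (2/13)i


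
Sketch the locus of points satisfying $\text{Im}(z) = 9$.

Im(z) = y where z = x + yi; the equation y = 9 is satisfied by all points with that y-coordinate
Locus: Horizontal line y = 9


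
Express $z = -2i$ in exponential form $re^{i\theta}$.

r = |z| = sqrt((0)^2 + (-2)^2) = sqrt(0 + 4) = sqrt(4) = 2
a = 0 and b < 0, so z lies on the negative imaginary axis: θ = -90° = -π/2
z = 2e^(-i*π/2)


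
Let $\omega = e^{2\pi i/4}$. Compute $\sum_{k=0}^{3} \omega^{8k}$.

Since 4 divides 8, ω^8 = (ω^4)^2 = 1^2 = 1, so every term is 1.
Sum = 4 · 1 = 4


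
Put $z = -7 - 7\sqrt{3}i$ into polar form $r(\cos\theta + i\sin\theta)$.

r = |z| = sqrt(a^2 + b^2) = sqrt((-7)^2 + (-7*sqrt(3))^2) = sqrt(49 + 147) = sqrt(196) = 14
θ = arctan(b/a) = arctan(-12.1244/-7) (quadrant-adjusted) = 240°
z = 14(cos 240° + i sin 240°)


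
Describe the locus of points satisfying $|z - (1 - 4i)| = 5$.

|z - z0| = r describes a circle centered at z0 with radius r
Here z0 = 1 - 4i and r = 5
Locus: Circle centered at (1, -4) with radius 5


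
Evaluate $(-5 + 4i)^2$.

(a + bi)^2 = a^2 - b^2 + 2abi
= (-5)^2 - 4^2 + 2*(-5)*4i
= 9 - 40i


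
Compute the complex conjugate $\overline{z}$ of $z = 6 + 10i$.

If z = a + bi, then conjugate(z) = a - bi
conjugate(6 + 10i) = 6 - 10i


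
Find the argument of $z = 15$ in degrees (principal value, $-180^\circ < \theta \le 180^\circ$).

b = 0 and a > 0, so z lies on the positive real axis: θ = 0°


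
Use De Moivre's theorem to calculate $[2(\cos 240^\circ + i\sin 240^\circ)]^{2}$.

By De Moivre: z^n = r^n(cos(nθ) + i sin(nθ))
= 2^2(cos(2*240°) + i sin(2*240°))
= 4(cos 120° + i sin 120°)
= -2 + 2*sqrt(3)i


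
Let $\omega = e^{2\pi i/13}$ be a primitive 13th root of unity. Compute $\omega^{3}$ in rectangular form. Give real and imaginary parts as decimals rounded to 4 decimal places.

ω^3 = e^(2πi·3/13) = e^(i·6π/13)
= cos(6π/13) + i sin(6π/13)
= 0.1205 + 0.9927i


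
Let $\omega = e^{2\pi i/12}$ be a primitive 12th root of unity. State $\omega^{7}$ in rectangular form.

ω^7 = e^(2πi·7/12) = e^(i·7π/6)
= cos(7π/6) + i sin(7π/6)
= -sqrt(3)/2 - (1/2)i


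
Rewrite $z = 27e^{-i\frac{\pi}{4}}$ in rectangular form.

a = r cos θ = 27 * sqrt(2)/2 = 27*sqrt(2)/2
b = r sin θ = 27 * -sqrt(2)/2 = -27*sqrt(2)/2
z = 27*sqrt(2)/2 - (27*sqrt(2)/2)i


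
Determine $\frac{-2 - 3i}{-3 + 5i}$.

Multiply numerator and denominator by conjugate (-3 - 5i):
= (-2 - 3i)(-3 - 5i) / ((-3)^2 + 5^2)
= (-9 + 19i) / 34
= -9/34 + (19/34)i


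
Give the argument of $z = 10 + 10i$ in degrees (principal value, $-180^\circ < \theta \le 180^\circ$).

θ = arctan(b/a) = arctan(10/10) (quadrant-adjusted) = 45°


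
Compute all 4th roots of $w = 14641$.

|w| = 14641, arg(w) = 0°
Root modulus = 14641^(1/4) = 11
Root arguments: θ_k = (0° + 360°k)/4 for k = 0, 1, ..., 3
Roots: 11, 11i, -11, -11i


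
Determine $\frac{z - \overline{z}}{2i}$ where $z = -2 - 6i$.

z - conjugate(z) = 2bi
(z - conjugate(z))/(2i) = 2bi/(2i) = b = -6


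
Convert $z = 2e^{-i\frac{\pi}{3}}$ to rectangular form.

a = r cos θ = 2 * 1/2 = 1
b = r sin θ = 2 * -sqrt(3)/2 = -sqrt(3)
z = 1 - sqrt(3)i


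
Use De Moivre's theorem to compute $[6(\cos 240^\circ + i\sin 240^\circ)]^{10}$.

By De Moivre: z^n = r^n(cos(nθ) + i sin(nθ))
= 6^10(cos(10*240°) + i sin(10*240°))
= 60466176(cos 240° + i sin 240°)
= -30233088 - 30233088*sqrt(3)i


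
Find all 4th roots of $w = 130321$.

|w| = 130321, arg(w) = 0°
Root modulus = 130321^(1/4) = 19
Root arguments: θ_k = (0° + 360°k)/4 for k = 0, 1, ..., 3
Roots: 19, 19i, -19, -19i


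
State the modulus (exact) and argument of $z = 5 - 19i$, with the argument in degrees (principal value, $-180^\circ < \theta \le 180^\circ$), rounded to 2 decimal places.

|z| = sqrt(5^2 + (-19)^2) = sqrt(386)
arg(z) = arctan(b/a) = arctan(-19/5) (quadrant-adjusted) = -75.26°


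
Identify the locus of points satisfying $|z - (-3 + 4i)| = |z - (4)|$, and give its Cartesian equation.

|z - z1| = |z - z2| means z is equidistant from z1 and z2,
i.e. the perpendicular bisector of the segment from (-3, 4) to (4, 0) (midpoint (1/2, 2)).
With z = x + yi, square both sides:
(x - (-3))^2 + (y - 4)^2 = (x - 4)^2 + (y - 0)^2
The x^2 and y^2 terms cancel: 14x + (-8)y = 16 - 25 = -9
Simplify: 14x - 8y = -9
Locus: Perpendicular bisector of the segment from (-3, 4) to (4, 0): the line 14x - 8y = -9


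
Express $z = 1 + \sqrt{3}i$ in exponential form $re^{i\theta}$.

r = |z| = sqrt((1)^2 + (sqrt(3))^2) = sqrt(1 + 3) = sqrt(4) = 2
θ = arctan(b/a) = arctan(1.7321/1) (quadrant-adjusted) = 60° = π/3
z = 2e^(i*π/3)


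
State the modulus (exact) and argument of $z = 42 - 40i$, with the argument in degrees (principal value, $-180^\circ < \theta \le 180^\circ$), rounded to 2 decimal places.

|z| = sqrt(42^2 + (-40)^2) = 58
arg(z) = arctan(b/a) = arctan(-40/42) (quadrant-adjusted) = -43.60°


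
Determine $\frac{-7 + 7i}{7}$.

Divisor is real, so divide each part by 7:
= -1 + i


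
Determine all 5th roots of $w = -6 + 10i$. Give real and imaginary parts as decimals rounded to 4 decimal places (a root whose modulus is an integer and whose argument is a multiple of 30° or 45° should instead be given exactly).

|w| = sqrt(136) ≈ 11.661904, arg(w) ≈ 120.963757°
Root modulus = sqrt(136)^(1/5) ≈ 1.634383
Root arguments: θ_k = (arg(w) + 360°k)/5 for k = 0, 1, ..., 4
Compute each root as (root modulus)(cos θ_k + i sin θ_k) using full-precision intermediates, then round to 4 decimal places.
Roots: 1.4908 + 0.6698i, -0.1763 + 1.6248i, -1.5998 + 0.3344i, -0.8124 - 1.4182i, 1.0977 - 1.2109i


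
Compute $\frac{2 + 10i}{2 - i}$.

Multiply numerator and denominator by conjugate (2 + i):
= (2 + 10i)(2 + i) / (2^2 + (-1)^2)
= (-6 + 22i) / 5
= -6/5 + (22/5)i


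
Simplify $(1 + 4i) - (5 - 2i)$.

(1 - 5) + (4 - (-2))i = -4 + 6i


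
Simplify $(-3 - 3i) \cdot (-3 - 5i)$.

(a1*a2 - b1*b2) + (a1*b2 + b1*a2)i
= (9 - 15) + (15 + 9)i
= -6 + 24i


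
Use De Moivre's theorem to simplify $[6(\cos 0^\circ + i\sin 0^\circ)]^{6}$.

By De Moivre: z^n = r^n(cos(nθ) + i sin(nθ))
= 6^6(cos(6*0°) + i sin(6*0°))
= 46656(cos 0° + i sin 0°)
= 46656


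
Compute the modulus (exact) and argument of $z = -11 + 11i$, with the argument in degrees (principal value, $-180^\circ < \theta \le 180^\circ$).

|z| = sqrt((-11)^2 + 11^2) = sqrt(242)
arg(z) = arctan(b/a) = arctan(11/-11) (quadrant-adjusted) = 135°


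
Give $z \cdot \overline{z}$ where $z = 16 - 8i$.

z * conjugate(z) = |z|^2 = a^2 + b^2
= 16^2 + (-8)^2 = 320


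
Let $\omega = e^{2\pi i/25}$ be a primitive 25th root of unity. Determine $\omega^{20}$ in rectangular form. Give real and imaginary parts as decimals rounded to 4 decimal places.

ω^20 = e^(2πi·20/25) = e^(i·8π/5)
= cos(8π/5) + i sin(8π/5)
= 0.3090 - 0.9511i


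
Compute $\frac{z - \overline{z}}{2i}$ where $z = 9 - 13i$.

z - conjugate(z) = 2bi
(z - conjugate(z))/(2i) = 2bi/(2i) = b = -13


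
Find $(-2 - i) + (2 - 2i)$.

(-2 + 2) + (-1 + (-2))i = -3i


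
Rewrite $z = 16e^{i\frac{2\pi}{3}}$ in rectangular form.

a = r cos θ = 16 * -1/2 = -8
b = r sin θ = 16 * sqrt(3)/2 = 8*sqrt(3)
z = -8 + 8*sqrt(3)i


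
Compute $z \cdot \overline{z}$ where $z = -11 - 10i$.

z * conjugate(z) = |z|^2 = a^2 + b^2
= (-11)^2 + (-10)^2 = 221


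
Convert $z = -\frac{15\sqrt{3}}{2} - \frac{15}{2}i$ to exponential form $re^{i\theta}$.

r = |z| = sqrt((-15*sqrt(3)/2)^2 + (-15/2)^2) = sqrt(675/4 + 225/4) = sqrt(225) = 15
θ = arctan(b/a) = arctan(-7.5/-12.9904) (quadrant-adjusted) = -150° = -5π/6
z = 15e^(-i*5π/6)


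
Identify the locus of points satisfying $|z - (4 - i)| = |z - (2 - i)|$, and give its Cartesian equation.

|z - z1| = |z - z2| means z is equidistant from z1 and z2,
i.e. the perpendicular bisector of the segment from (4, -1) to (2, -1) (midpoint (3, -1)).
With z = x + yi, square both sides:
(x - 4)^2 + (y - (-1))^2 = (x - 2)^2 + (y - (-1))^2
The x^2 and y^2 terms cancel: -4x + 0y = 5 - 17 = -12
Simplify: x = 3
Locus: Perpendicular bisector of the segment from (4, -1) to (2, -1): the line x = 3


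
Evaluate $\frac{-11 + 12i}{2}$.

Divisor is real, so divide each part by 2:
= -11/2 + 6i


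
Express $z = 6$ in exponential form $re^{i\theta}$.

r = |z| = sqrt((6)^2 + (0)^2) = sqrt(36 + 0) = sqrt(36) = 6
b = 0 and a > 0, so z lies on the positive real axis: θ = 0
z = 6e^(i*0) = 6


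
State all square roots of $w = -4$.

|w| = 4, arg(w) = 180°
Root modulus = 4^(1/2) = 2
Root arguments: θ_k = (180° + 360°k)/2 for k = 0, 1, ..., 1
Roots: 2i, -2i


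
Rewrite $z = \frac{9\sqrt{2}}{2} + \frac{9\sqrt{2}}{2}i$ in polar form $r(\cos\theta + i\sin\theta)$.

r = |z| = sqrt(a^2 + b^2) = sqrt((9*sqrt(2)/2)^2 + (9*sqrt(2)/2)^2) = sqrt(81/2 + 81/2) = sqrt(81) = 9
θ = arctan(b/a) = arctan(6.364/6.364) (quadrant-adjusted) = 45°
z = 9(cos 45° + i sin 45°)


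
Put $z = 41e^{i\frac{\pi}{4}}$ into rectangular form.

a = r cos θ = 41 * sqrt(2)/2 = 41*sqrt(2)/2
b = r sin θ = 41 * sqrt(2)/2 = 41*sqrt(2)/2
z = 41*sqrt(2)/2 + (41*sqrt(2)/2)i


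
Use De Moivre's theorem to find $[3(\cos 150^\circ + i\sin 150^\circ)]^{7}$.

By De Moivre: z^n = r^n(cos(nθ) + i sin(nθ))
= 3^7(cos(7*150°) + i sin(7*150°))
= 2187(cos 330° + i sin 330°)
= 2187*sqrt(3)/2 - (2187/2)i


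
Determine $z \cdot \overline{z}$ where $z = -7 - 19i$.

z * conjugate(z) = |z|^2 = a^2 + b^2
= (-7)^2 + (-19)^2 = 410


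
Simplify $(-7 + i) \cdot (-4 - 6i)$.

(a1*a2 - b1*b2) + (a1*b2 + b1*a2)i
= (28 - (-6)) + (42 + (-4))i
= 34 + 38i


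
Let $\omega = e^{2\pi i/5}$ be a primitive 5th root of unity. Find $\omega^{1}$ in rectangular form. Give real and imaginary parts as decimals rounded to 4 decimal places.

ω^1 = e^(2πi·1/5) = e^(i·2π/5)
= cos(2π/5) + i sin(2π/5)
= 0.3090 + 0.9511i


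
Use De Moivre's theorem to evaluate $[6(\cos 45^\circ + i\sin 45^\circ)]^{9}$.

By De Moivre: z^n = r^n(cos(nθ) + i sin(nθ))
= 6^9(cos(9*45°) + i sin(9*45°))
= 10077696(cos 45° + i sin 45°)
= 5038848*sqrt(2) + 5038848*sqrt(2)i


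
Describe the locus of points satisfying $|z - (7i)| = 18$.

|z - z0| = r describes a circle centered at z0 with radius r
Here z0 = 7i and r = 18
Locus: Circle centered at (0, 7) with radius 18


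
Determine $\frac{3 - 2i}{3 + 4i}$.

Multiply numerator and denominator by conjugate (3 - 4i):
= (3 - 2i)(3 - 4i) / (3^2 + 4^2)
= (1 - 18i) / 25
= 1/25 - (18/25)i


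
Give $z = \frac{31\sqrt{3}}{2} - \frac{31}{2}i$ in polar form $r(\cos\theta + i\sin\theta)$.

r = |z| = sqrt(a^2 + b^2) = sqrt((31*sqrt(3)/2)^2 + (-31/2)^2) = sqrt(2883/4 + 961/4) = sqrt(961) = 31
θ = arctan(b/a) = arctan(-15.5/26.8468) (quadrant-adjusted) = 330°
z = 31(cos 330° + i sin 330°)


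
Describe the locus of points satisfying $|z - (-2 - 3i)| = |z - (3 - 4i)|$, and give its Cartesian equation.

|z - z1| = |z - z2| means z is equidistant from z1 and z2,
i.e. the perpendicular bisector of the segment from (-2, -3) to (3, -4) (midpoint (1/2, -7/2)).
With z = x + yi, square both sides:
(x - (-2))^2 + (y - (-3))^2 = (x - 3)^2 + (y - (-4))^2
The x^2 and y^2 terms cancel: 10x + (-2)y = 25 - 13 = 12
Simplify: 5x - y = 6
Locus: Perpendicular bisector of the segment from (-2, -3) to (3, -4): the line 5x - y = 6


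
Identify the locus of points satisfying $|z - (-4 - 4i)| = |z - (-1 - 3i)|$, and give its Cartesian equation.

|z - z1| = |z - z2| means z is equidistant from z1 and z2,
i.e. the perpendicular bisector of the segment from (-4, -4) to (-1, -3) (midpoint (-5/2, -7/2)).
With z = x + yi, square both sides:
(x - (-4))^2 + (y - (-4))^2 = (x - (-1))^2 + (y - (-3))^2
The x^2 and y^2 terms cancel: 6x + 2y = 10 - 32 = -22
Simplify: 3x + y = -11
Locus: Perpendicular bisector of the segment from (-4, -4) to (-1, -3): the line 3x + y = -11


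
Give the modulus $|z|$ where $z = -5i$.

|z| = sqrt(a^2 + b^2) = sqrt(0^2 + (-5)^2) = sqrt(25) = 5


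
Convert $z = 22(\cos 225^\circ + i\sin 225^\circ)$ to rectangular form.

a = r cos θ = 22 * -sqrt(2)/2 = -11*sqrt(2)
b = r sin θ = 22 * -sqrt(2)/2 = -11*sqrt(2)
z = -11*sqrt(2) - 11*sqrt(2)i


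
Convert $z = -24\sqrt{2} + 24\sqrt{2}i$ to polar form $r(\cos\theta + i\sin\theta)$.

r = |z| = sqrt(a^2 + b^2) = sqrt((-24*sqrt(2))^2 + (24*sqrt(2))^2) = sqrt(1152 + 1152) = sqrt(2304) = 48
θ = arctan(b/a) = arctan(33.9411/-33.9411) (quadrant-adjusted) = 135°
z = 48(cos 135° + i sin 135°)


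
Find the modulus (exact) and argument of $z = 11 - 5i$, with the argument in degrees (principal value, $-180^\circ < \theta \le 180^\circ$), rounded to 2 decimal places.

|z| = sqrt(11^2 + (-5)^2) = sqrt(146)
arg(z) = arctan(b/a) = arctan(-5/11) (quadrant-adjusted) = -24.44°


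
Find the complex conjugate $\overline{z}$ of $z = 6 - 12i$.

If z = a + bi, then conjugate(z) = a - bi
conjugate(6 - 12i) = 6 + 12i


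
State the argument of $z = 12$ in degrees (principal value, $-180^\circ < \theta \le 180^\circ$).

b = 0 and a > 0, so z lies on the positive real axis: θ = 0°


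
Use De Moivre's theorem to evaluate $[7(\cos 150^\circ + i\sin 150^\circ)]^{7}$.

By De Moivre: z^n = r^n(cos(nθ) + i sin(nθ))
= 7^7(cos(7*150°) + i sin(7*150°))
= 823543(cos 330° + i sin 330°)
= 823543*sqrt(3)/2 - (823543/2)i


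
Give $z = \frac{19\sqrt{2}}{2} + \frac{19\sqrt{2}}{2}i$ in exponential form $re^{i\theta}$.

r = |z| = sqrt((19*sqrt(2)/2)^2 + (19*sqrt(2)/2)^2) = sqrt(361/2 + 361/2) = sqrt(361) = 19
θ = arctan(b/a) = arctan(13.435/13.435) (quadrant-adjusted) = 45° = π/4
z = 19e^(i*π/4)


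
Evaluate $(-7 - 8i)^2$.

(a + bi)^2 = a^2 - b^2 + 2abi
= (-7)^2 - (-8)^2 + 2*(-7)*(-8)i
= -15 + 112i


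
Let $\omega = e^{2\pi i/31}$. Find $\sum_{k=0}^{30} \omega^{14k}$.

Let ζ = ω^14 = e^(2πi·14/31). Since 31 ∤ 14, ζ ≠ 1.
Sum = Σ_{k=0}^{30} ζ^k = (ζ^31 - 1)/(ζ - 1) = (ω^{14·31} - 1)/(ζ - 1) = (1 - 1)/(ζ - 1) = 0


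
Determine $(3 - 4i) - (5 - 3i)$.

(3 - 5) + (-4 - (-3))i = -2 - i


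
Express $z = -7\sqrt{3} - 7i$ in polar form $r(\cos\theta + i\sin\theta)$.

r = |z| = sqrt(a^2 + b^2) = sqrt((-7*sqrt(3))^2 + (-7)^2) = sqrt(147 + 49) = sqrt(196) = 14
θ = arctan(b/a) = arctan(-7/-12.1244) (quadrant-adjusted) = 210°
z = 14(cos 210° + i sin 210°)


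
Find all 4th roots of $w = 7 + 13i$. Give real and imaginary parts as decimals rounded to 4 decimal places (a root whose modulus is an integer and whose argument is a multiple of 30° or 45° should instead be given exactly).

|w| = sqrt(218) ≈ 14.764823, arg(w) ≈ 61.699244°
Root modulus = sqrt(218)^(1/4) ≈ 1.960230
Root arguments: θ_k = (arg(w) + 360°k)/4 for k = 0, 1, ..., 3
Compute each root as (root modulus)(cos θ_k + i sin θ_k) using full-precision intermediates, then round to 4 decimal places.
Roots: 1.8896 + 0.5214i, -0.5214 + 1.8896i, -1.8896 - 0.5214i, 0.5214 - 1.8896i


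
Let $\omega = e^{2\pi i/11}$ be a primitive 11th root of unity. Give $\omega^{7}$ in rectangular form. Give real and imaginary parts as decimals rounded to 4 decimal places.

ω^7 = e^(2πi·7/11) = e^(i·14π/11)
= cos(14π/11) + i sin(14π/11)
= -0.6549 - 0.7557i


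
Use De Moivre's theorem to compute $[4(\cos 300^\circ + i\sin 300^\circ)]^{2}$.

By De Moivre: z^n = r^n(cos(nθ) + i sin(nθ))
= 4^2(cos(2*300°) + i sin(2*300°))
= 16(cos 240° + i sin 240°)
= -8 - 8*sqrt(3)i


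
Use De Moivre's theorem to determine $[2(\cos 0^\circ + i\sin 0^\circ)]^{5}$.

By De Moivre: z^n = r^n(cos(nθ) + i sin(nθ))
= 2^5(cos(5*0°) + i sin(5*0°))
= 32(cos 0° + i sin 0°)
= 32


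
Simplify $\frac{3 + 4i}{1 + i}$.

Multiply numerator and denominator by conjugate (1 - i):
= (3 + 4i)(1 - i) / (1^2 + 1^2)
= (7 + i) / 2
= 7/2 + (1/2)i


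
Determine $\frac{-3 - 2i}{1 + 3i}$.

Multiply numerator and denominator by conjugate (1 - 3i):
= (-3 - 2i)(1 - 3i) / (1^2 + 3^2)
= (-9 + 7i) / 10
= -9/10 + (7/10)i


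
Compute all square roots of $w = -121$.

|w| = 121, arg(w) = 180°
Root modulus = 121^(1/2) = 11
Root arguments: θ_k = (180° + 360°k)/2 for k = 0, 1, ..., 1
Roots: 11i, -11i


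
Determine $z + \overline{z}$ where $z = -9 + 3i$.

z + conjugate(z) = (a + bi) + (a - bi) = 2a
= 2 * (-9) = -18


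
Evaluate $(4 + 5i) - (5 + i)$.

(4 - 5) + (5 - 1)i = -1 + 4i


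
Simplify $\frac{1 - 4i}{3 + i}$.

Multiply numerator and denominator by conjugate (3 - i):
= (1 - 4i)(3 - i) / (3^2 + 1^2)
= (-1 - 13i) / 10
= -1/10 - (13/10)i


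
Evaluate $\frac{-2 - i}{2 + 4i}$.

Multiply numerator and denominator by conjugate (2 - 4i):
= (-2 - i)(2 - 4i) / (2^2 + 4^2)
= (-8 + 6i) / 20
Divide through by 2: (-4 + 3i) / 10
= -2/5 + (3/10)i


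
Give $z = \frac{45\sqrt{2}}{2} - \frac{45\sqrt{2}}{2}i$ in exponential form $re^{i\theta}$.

r = |z| = sqrt((45*sqrt(2)/2)^2 + (-45*sqrt(2)/2)^2) = sqrt(2025/2 + 2025/2) = sqrt(2025) = 45
θ = arctan(b/a) = arctan(-31.8198/31.8198) (quadrant-adjusted) = -45° = -π/4
z = 45e^(-i*π/4)


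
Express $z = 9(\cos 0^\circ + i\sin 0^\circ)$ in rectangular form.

a = r cos θ = 9 * 1 = 9
b = r sin θ = 9 * 0 = 0
z = 9


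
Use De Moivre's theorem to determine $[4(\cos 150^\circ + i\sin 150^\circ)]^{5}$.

By De Moivre: z^n = r^n(cos(nθ) + i sin(nθ))
= 4^5(cos(5*150°) + i sin(5*150°))
= 1024(cos 30° + i sin 30°)
= 512*sqrt(3) + 512i


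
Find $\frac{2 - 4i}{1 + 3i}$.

Multiply numerator and denominator by conjugate (1 - 3i):
= (2 - 4i)(1 - 3i) / (1^2 + 3^2)
= (-10 - 10i) / 10
= -1 - i


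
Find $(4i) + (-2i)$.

(0 + 0) + (4 + (-2))i = 2i


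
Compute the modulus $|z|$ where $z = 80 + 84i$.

|z| = sqrt(a^2 + b^2) = sqrt(80^2 + 84^2) = sqrt(13456) = 116


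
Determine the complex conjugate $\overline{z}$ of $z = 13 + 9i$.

If z = a + bi, then conjugate(z) = a - bi
conjugate(13 + 9i) = 13 - 9i


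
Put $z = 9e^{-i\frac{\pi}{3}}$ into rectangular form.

a = r cos θ = 9 * 1/2 = 9/2
b = r sin θ = 9 * -sqrt(3)/2 = -9*sqrt(3)/2
z = 9/2 - (9*sqrt(3)/2)i


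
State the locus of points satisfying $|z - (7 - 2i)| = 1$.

|z - z0| = r describes a circle centered at z0 with radius r
Here z0 = 7 - 2i and r = 1
Locus: Circle centered at (7, -2) with radius 1


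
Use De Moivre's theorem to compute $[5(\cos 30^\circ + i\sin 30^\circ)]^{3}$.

By De Moivre: z^n = r^n(cos(nθ) + i sin(nθ))
= 5^3(cos(3*30°) + i sin(3*30°))
= 125(cos 90° + i sin 90°)
= 125i


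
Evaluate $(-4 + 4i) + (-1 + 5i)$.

(-4 + (-1)) + (4 + 5)i = -5 + 9i


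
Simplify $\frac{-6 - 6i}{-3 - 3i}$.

Multiply numerator and denominator by conjugate (-3 + 3i):
= (-6 - 6i)(-3 + 3i) / ((-3)^2 + (-3)^2)
= (36) / 18
= 2


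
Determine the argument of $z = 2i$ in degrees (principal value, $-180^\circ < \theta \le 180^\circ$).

a = 0 and b > 0, so z lies on the positive imaginary axis: θ = 90°


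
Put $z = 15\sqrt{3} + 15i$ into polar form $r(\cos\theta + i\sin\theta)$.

r = |z| = sqrt(a^2 + b^2) = sqrt((15*sqrt(3))^2 + (15)^2) = sqrt(675 + 225) = sqrt(900) = 30
θ = arctan(b/a) = arctan(15/25.9808) (quadrant-adjusted) = 30°
z = 30(cos 30° + i sin 30°)


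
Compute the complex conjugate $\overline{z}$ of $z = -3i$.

If z = a + bi, then conjugate(z) = a - bi
conjugate(-3i) = 3i


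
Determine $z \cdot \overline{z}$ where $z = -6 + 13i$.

z * conjugate(z) = |z|^2 = a^2 + b^2
= (-6)^2 + 13^2 = 205


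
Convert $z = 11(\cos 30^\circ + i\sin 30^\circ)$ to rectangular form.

a = r cos θ = 11 * sqrt(3)/2 = 11*sqrt(3)/2
b = r sin θ = 11 * 1/2 = 11/2
z = 11*sqrt(3)/2 + (11/2)i


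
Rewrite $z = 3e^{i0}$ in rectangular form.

a = r cos θ = 3 * 1 = 3
b = r sin θ = 3 * 0 = 0
z = 3


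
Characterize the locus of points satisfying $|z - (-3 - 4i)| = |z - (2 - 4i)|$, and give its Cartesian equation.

|z - z1| = |z - z2| means z is equidistant from z1 and z2,
i.e. the perpendicular bisector of the segment from (-3, -4) to (2, -4) (midpoint (-1/2, -4)).
With z = x + yi, square both sides:
(x - (-3))^2 + (y - (-4))^2 = (x - 2)^2 + (y - (-4))^2
The x^2 and y^2 terms cancel: 10x + 0y = 20 - 25 = -5
Simplify: x = -1/2
Locus: Perpendicular bisector of the segment from (-3, -4) to (2, -4): the line x = -1/2


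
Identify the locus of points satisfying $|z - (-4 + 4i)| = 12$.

|z - z0| = r describes a circle centered at z0 with radius r
Here z0 = -4 + 4i and r = 12
Locus: Circle centered at (-4, 4) with radius 12


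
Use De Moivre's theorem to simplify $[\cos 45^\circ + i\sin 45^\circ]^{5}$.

By De Moivre: z^n = r^n(cos(nθ) + i sin(nθ))
= 1^5(cos(5*45°) + i sin(5*45°))
= 1(cos 225° + i sin 225°)
= -sqrt(2)/2 - (sqrt(2)/2)i


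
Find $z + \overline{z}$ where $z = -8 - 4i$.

z + conjugate(z) = (a + bi) + (a - bi) = 2a
= 2 * (-8) = -16


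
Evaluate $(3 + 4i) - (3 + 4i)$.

(3 - 3) + (4 - 4)i = 0


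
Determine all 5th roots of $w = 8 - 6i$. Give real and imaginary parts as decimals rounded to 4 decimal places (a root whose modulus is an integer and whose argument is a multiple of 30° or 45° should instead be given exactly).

|w| = 10, arg(w) ≈ 323.130102°
Root modulus = 10^(1/5) ≈ 1.584893
Root arguments: θ_k = (arg(w) + 360°k)/5 for k = 0, 1, ..., 4
Compute each root as (root modulus)(cos θ_k + i sin θ_k) using full-precision intermediates, then round to 4 decimal places.
Roots: 0.6792 + 1.4320i, -1.1520 + 1.0884i, -1.3912 - 0.7593i, 0.2923 - 1.5577i, 1.5718 - 0.2034i


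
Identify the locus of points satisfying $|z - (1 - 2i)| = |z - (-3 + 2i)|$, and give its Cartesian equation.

|z - z1| = |z - z2| means z is equidistant from z1 and z2,
i.e. the perpendicular bisector of the segment from (1, -2) to (-3, 2) (midpoint (-1, 0)).
With z = x + yi, square both sides:
(x - 1)^2 + (y - (-2))^2 = (x - (-3))^2 + (y - 2)^2
The x^2 and y^2 terms cancel: -8x + 8y = 13 - 5 = 8
Simplify: x - y = -1
Locus: Perpendicular bisector of the segment from (1, -2) to (-3, 2): the line x - y = -1


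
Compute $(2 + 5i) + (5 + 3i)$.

(2 + 5) + (5 + 3)i = 7 + 8i


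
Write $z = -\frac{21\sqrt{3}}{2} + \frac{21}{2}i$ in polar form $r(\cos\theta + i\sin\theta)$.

r = |z| = sqrt(a^2 + b^2) = sqrt((-21*sqrt(3)/2)^2 + (21/2)^2) = sqrt(1323/4 + 441/4) = sqrt(441) = 21
θ = arctan(b/a) = arctan(10.5/-18.1865) (quadrant-adjusted) = 150°
z = 21(cos 150° + i sin 150°)


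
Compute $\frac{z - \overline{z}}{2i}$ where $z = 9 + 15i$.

z - conjugate(z) = 2bi
(z - conjugate(z))/(2i) = 2bi/(2i) = b = 15


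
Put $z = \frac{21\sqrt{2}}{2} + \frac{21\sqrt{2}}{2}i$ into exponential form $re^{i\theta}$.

r = |z| = sqrt((21*sqrt(2)/2)^2 + (21*sqrt(2)/2)^2) = sqrt(441/2 + 441/2) = sqrt(441) = 21
θ = arctan(b/a) = arctan(14.8492/14.8492) (quadrant-adjusted) = 45° = π/4
z = 21e^(i*π/4)


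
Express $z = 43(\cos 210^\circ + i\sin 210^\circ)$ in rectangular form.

a = r cos θ = 43 * -sqrt(3)/2 = -43*sqrt(3)/2
b = r sin θ = 43 * -1/2 = -43/2
z = -43*sqrt(3)/2 - (43/2)i


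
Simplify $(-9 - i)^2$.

(a + bi)^2 = a^2 - b^2 + 2abi
= (-9)^2 - (-1)^2 + 2*(-9)*(-1)i
= 80 + 18i


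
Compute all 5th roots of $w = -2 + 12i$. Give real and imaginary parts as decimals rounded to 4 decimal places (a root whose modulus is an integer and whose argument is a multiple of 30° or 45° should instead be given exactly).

|w| = sqrt(148) ≈ 12.165525, arg(w) ≈ 99.462322°
Root modulus = sqrt(148)^(1/5) ≈ 1.648262
Root arguments: θ_k = (arg(w) + 360°k)/5 for k = 0, 1, ..., 4
Compute each root as (root modulus)(cos θ_k + i sin θ_k) using full-precision intermediates, then round to 4 decimal places.
Roots: 1.5499 + 0.5608i, -0.0544 + 1.6474i, -1.5836 + 0.4573i, -0.9243 - 1.3647i, 1.0123 - 1.3008i


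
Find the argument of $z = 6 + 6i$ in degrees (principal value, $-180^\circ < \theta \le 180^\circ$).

θ = arctan(b/a) = arctan(6/6) (quadrant-adjusted) = 45°


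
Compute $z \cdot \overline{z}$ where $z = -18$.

z * conjugate(z) = |z|^2 = a^2 + b^2
= (-18)^2 + 0^2 = 324


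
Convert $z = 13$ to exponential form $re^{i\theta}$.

r = |z| = sqrt((13)^2 + (0)^2) = sqrt(169 + 0) = sqrt(169) = 13
b = 0 and a > 0, so z lies on the positive real axis: θ = 0
z = 13e^(i*0) = 13


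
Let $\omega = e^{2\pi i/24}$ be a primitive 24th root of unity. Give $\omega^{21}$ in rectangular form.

ω^21 = e^(2πi·21/24) = e^(i·7π/4)
= cos(7π/4) + i sin(7π/4)
= sqrt(2)/2 - (sqrt(2)/2)i


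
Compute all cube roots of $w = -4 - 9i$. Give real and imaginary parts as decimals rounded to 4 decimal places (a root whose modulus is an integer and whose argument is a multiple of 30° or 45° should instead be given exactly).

|w| = sqrt(97) ≈ 9.848858, arg(w) ≈ 246.037511°
Root modulus = sqrt(97)^(1/3) ≈ 2.143525
Root arguments: θ_k = (arg(w) + 360°k)/3 for k = 0, 1, ..., 2
Compute each root as (root modulus)(cos θ_k + i sin θ_k) using full-precision intermediates, then round to 4 decimal places.
Roots: 0.2979 + 2.1227i, -1.9873 - 0.8034i, 1.6894 - 1.3193i


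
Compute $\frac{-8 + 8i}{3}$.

Divisor is real, so divide each part by 3:
= -8/3 + (8/3)i


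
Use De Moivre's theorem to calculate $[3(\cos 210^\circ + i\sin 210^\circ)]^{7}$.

By De Moivre: z^n = r^n(cos(nθ) + i sin(nθ))
= 3^7(cos(7*210°) + i sin(7*210°))
= 2187(cos 30° + i sin 30°)
= 2187*sqrt(3)/2 + (2187/2)i


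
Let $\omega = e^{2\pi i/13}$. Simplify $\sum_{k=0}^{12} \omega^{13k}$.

Since 13 divides 13, ω^13 = (ω^13)^1 = 1^1 = 1, so every term is 1.
Sum = 13 · 1 = 13


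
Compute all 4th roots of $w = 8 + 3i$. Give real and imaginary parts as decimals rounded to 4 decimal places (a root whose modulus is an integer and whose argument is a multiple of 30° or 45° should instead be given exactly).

|w| = sqrt(73) ≈ 8.544004, arg(w) ≈ 20.556045°
Root modulus = sqrt(73)^(1/4) ≈ 1.709682
Root arguments: θ_k = (arg(w) + 360°k)/4 for k = 0, 1, ..., 3
Compute each root as (root modulus)(cos θ_k + i sin θ_k) using full-precision intermediates, then round to 4 decimal places.
Roots: 1.7028 + 0.1531i, -0.1531 + 1.7028i, -1.7028 - 0.1531i, 0.1531 - 1.7028i


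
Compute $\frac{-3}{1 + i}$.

Multiply numerator and denominator by conjugate (1 - i):
= (-3)(1 - i) / (1^2 + 1^2)
= (-3 + 3i) / 2
= -3/2 + (3/2)i


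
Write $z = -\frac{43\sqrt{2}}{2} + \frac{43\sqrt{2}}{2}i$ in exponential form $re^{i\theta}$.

r = |z| = sqrt((-43*sqrt(2)/2)^2 + (43*sqrt(2)/2)^2) = sqrt(1849/2 + 1849/2) = sqrt(1849) = 43
θ = arctan(b/a) = arctan(30.4056/-30.4056) (quadrant-adjusted) = 135° = 3π/4
z = 43e^(i*3π/4)


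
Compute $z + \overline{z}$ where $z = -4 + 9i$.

z + conjugate(z) = (a + bi) + (a - bi) = 2a
= 2 * (-4) = -8


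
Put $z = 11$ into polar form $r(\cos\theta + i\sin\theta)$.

r = |z| = sqrt(a^2 + b^2) = sqrt((11)^2 + (0)^2) = sqrt(121 + 0) = sqrt(121) = 11
b = 0 and a > 0, so z lies on the positive real axis: θ = 0°
z = 11(cos 0° + i sin 0°)


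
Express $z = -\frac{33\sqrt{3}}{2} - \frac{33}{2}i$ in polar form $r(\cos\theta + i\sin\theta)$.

r = |z| = sqrt(a^2 + b^2) = sqrt((-33*sqrt(3)/2)^2 + (-33/2)^2) = sqrt(3267/4 + 1089/4) = sqrt(1089) = 33
θ = arctan(b/a) = arctan(-16.5/-28.5788) (quadrant-adjusted) = 210°
z = 33(cos 210° + i sin 210°)


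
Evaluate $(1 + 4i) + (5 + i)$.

(1 + 5) + (4 + 1)i = 6 + 5i


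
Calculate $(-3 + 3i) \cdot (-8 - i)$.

(a1*a2 - b1*b2) + (a1*b2 + b1*a2)i
= (24 - (-3)) + (3 + (-24))i
= 27 - 21i


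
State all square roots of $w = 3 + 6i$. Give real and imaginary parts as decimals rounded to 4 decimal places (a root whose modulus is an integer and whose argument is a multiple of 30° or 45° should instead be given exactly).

|w| = sqrt(45) ≈ 6.708204, arg(w) ≈ 63.434949°
Root modulus = sqrt(45)^(1/2) ≈ 2.590020
Root arguments: θ_k = (arg(w) + 360°k)/2 for k = 0, 1, ..., 1
Compute each root as (root modulus)(cos θ_k + i sin θ_k) using full-precision intermediates, then round to 4 decimal places.
Roots: 2.2032 + 1.3617i, -2.2032 - 1.3617i


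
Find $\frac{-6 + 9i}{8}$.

Divisor is real, so divide each part by 8:
= -3/4 + (9/8)i


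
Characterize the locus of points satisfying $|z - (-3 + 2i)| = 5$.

|z - z0| = r describes a circle centered at z0 with radius r
Here z0 = -3 + 2i and r = 5
Locus: Circle centered at (-3, 2) with radius 5


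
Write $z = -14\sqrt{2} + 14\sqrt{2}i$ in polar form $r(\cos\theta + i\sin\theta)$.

r = |z| = sqrt(a^2 + b^2) = sqrt((-14*sqrt(2))^2 + (14*sqrt(2))^2) = sqrt(392 + 392) = sqrt(784) = 28
θ = arctan(b/a) = arctan(19.799/-19.799) (quadrant-adjusted) = 135°
z = 28(cos 135° + i sin 135°)


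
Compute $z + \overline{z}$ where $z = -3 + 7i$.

z + conjugate(z) = (a + bi) + (a - bi) = 2a
= 2 * (-3) = -6


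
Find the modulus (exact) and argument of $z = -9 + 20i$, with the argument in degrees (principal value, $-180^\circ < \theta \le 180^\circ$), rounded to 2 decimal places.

|z| = sqrt((-9)^2 + 20^2) = sqrt(481)
arg(z) = arctan(b/a) = arctan(20/-9) (quadrant-adjusted) = 114.23°


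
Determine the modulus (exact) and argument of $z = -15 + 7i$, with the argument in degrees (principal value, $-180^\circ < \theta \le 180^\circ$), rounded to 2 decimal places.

|z| = sqrt((-15)^2 + 7^2) = sqrt(274)
arg(z) = arctan(b/a) = arctan(7/-15) (quadrant-adjusted) = 154.98°


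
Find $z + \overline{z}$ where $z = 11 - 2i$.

z + conjugate(z) = (a + bi) + (a - bi) = 2a
= 2 * 11 = 22


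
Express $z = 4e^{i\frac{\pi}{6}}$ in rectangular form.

a = r cos θ = 4 * sqrt(3)/2 = 2*sqrt(3)
b = r sin θ = 4 * 1/2 = 2
z = 2*sqrt(3) + 2i


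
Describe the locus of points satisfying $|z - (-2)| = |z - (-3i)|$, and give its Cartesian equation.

|z - z1| = |z - z2| means z is equidistant from z1 and z2,
i.e. the perpendicular bisector of the segment from (-2, 0) to (0, -3) (midpoint (-1, -3/2)).
With z = x + yi, square both sides:
(x - (-2))^2 + (y - 0)^2 = (x - 0)^2 + (y - (-3))^2
The x^2 and y^2 terms cancel: 4x + (-6)y = 9 - 4 = 5
Simplify: 4x - 6y = 5
Locus: Perpendicular bisector of the segment from (-2, 0) to (0, -3): the line 4x - 6y = 5


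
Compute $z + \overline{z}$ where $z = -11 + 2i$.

z + conjugate(z) = (a + bi) + (a - bi) = 2a
= 2 * (-11) = -22


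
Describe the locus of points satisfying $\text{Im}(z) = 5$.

Im(z) = y where z = x + yi; the equation y = 5 is satisfied by all points with that y-coordinate
Locus: Horizontal line y = 5


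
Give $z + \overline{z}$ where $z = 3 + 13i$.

z + conjugate(z) = (a + bi) + (a - bi) = 2a
= 2 * 3 = 6


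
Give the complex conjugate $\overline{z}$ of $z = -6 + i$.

If z = a + bi, then conjugate(z) = a - bi
conjugate(-6 + i) = -6 - i


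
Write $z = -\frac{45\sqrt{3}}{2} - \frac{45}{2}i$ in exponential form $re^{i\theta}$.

r = |z| = sqrt((-45*sqrt(3)/2)^2 + (-45/2)^2) = sqrt(6075/4 + 2025/4) = sqrt(2025) = 45
θ = arctan(b/a) = arctan(-22.5/-38.9711) (quadrant-adjusted) = 210° = 7π/6
z = 45e^(i*7π/6)


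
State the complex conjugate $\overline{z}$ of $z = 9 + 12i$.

If z = a + bi, then conjugate(z) = a - bi
conjugate(9 + 12i) = 9 - 12i


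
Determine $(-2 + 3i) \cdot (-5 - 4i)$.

(a1*a2 - b1*b2) + (a1*b2 + b1*a2)i
= (10 - (-12)) + (8 + (-15))i
= 22 - 7i


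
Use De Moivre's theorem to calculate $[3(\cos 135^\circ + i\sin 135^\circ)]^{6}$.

By De Moivre: z^n = r^n(cos(nθ) + i sin(nθ))
= 3^6(cos(6*135°) + i sin(6*135°))
= 729(cos 90° + i sin 90°)
= 729i


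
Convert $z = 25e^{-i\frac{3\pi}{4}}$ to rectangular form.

a = r cos θ = 25 * -sqrt(2)/2 = -25*sqrt(2)/2
b = r sin θ = 25 * -sqrt(2)/2 = -25*sqrt(2)/2
z = -25*sqrt(2)/2 - (25*sqrt(2)/2)i


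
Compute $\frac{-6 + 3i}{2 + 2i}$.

Multiply numerator and denominator by conjugate (2 - 2i):
= (-6 + 3i)(2 - 2i) / (2^2 + 2^2)
= (-6 + 18i) / 8
Divide through by 2: (-3 + 9i) / 4
= -3/4 + (9/4)i


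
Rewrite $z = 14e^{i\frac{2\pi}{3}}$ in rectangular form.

a = r cos θ = 14 * -1/2 = -7
b = r sin θ = 14 * sqrt(3)/2 = 7*sqrt(3)
z = -7 + 7*sqrt(3)i


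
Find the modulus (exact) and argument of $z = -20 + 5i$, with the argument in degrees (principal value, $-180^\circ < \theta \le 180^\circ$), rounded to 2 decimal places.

|z| = sqrt((-20)^2 + 5^2) = sqrt(425)
arg(z) = arctan(b/a) = arctan(5/-20) (quadrant-adjusted) = 165.96°


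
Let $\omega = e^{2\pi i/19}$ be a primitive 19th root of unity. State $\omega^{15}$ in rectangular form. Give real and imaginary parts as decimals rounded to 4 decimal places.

ω^15 = e^(2πi·15/19) = e^(i·30π/19)
= cos(30π/19) + i sin(30π/19)
= 0.2455 - 0.9694i


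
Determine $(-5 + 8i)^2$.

(a + bi)^2 = a^2 - b^2 + 2abi
= (-5)^2 - 8^2 + 2*(-5)*8i
= -39 - 80i


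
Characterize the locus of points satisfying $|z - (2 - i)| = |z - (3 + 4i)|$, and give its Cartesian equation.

|z - z1| = |z - z2| means z is equidistant from z1 and z2,
i.e. the perpendicular bisector of the segment from (2, -1) to (3, 4) (midpoint (5/2, 3/2)).
With z = x + yi, square both sides:
(x - 2)^2 + (y - (-1))^2 = (x - 3)^2 + (y - 4)^2
The x^2 and y^2 terms cancel: 2x + 10y = 25 - 5 = 20
Simplify: x + 5y = 10
Locus: Perpendicular bisector of the segment from (2, -1) to (3, 4): the line x + 5y = 10


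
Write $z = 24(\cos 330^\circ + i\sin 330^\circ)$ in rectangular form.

a = r cos θ = 24 * sqrt(3)/2 = 12*sqrt(3)
b = r sin θ = 24 * -1/2 = -12
z = 12*sqrt(3) - 12i


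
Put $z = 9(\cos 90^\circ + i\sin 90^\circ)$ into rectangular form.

a = r cos θ = 9 * 0 = 0
b = r sin θ = 9 * 1 = 9
z = 9i


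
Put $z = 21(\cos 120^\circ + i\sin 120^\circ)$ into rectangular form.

a = r cos θ = 21 * -1/2 = -21/2
b = r sin θ = 21 * sqrt(3)/2 = 21*sqrt(3)/2
z = -21/2 + (21*sqrt(3)/2)i


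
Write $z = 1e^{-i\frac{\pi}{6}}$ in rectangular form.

a = r cos θ = 1 * sqrt(3)/2 = sqrt(3)/2
b = r sin θ = 1 * -1/2 = -1/2
z = sqrt(3)/2 - (1/2)i


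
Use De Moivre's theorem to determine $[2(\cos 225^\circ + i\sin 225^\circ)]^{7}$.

By De Moivre: z^n = r^n(cos(nθ) + i sin(nθ))
= 2^7(cos(7*225°) + i sin(7*225°))
= 128(cos 135° + i sin 135°)
= -64*sqrt(2) + 64*sqrt(2)i
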